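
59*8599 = 507341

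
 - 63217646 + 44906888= - 18310758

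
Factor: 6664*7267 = 2^3*7^2* 13^2*17^1*43^1 = 48427288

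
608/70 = 304/35 = 8.69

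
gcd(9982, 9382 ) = 2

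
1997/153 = 13 + 8/153 = 13.05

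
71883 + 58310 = 130193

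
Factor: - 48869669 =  - 29^2*58109^1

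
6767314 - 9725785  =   - 2958471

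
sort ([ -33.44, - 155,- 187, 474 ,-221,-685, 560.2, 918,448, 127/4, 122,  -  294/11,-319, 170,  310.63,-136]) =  [-685,-319 , - 221,-187, - 155,- 136 , - 33.44,-294/11 , 127/4, 122,170, 310.63, 448,474,560.2, 918]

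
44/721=44/721=0.06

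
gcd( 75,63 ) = 3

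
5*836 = 4180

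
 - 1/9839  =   - 1/9839 =- 0.00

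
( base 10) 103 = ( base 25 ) 43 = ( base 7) 205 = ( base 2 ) 1100111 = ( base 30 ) 3D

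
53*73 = 3869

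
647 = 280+367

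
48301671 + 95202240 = 143503911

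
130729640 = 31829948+98899692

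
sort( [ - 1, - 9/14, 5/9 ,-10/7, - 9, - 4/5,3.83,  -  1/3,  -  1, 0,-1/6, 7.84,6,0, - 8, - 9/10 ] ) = [ - 9,-8, - 10/7, - 1, - 1, - 9/10, - 4/5, - 9/14, - 1/3,- 1/6,0,  0, 5/9,3.83, 6, 7.84]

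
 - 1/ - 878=1/878 = 0.00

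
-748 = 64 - 812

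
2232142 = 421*5302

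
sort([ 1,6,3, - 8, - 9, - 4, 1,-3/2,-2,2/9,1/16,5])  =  [-9,-8, - 4, - 2,-3/2 , 1/16,2/9,1,1,3, 5, 6 ] 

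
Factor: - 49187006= - 2^1*11^1*2235773^1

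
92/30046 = 46/15023   =  0.00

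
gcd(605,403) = 1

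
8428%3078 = 2272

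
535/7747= 535/7747 = 0.07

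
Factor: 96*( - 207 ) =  - 2^5*3^3*23^1=-19872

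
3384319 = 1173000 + 2211319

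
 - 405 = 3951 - 4356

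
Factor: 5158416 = 2^4*3^1*107467^1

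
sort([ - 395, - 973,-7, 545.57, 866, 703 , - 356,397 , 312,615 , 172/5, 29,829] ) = [ - 973, - 395, - 356, -7 , 29, 172/5, 312, 397,545.57, 615,  703,  829,866 ] 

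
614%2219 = 614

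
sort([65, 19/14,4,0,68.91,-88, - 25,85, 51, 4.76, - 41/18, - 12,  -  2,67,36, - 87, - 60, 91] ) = [ - 88, - 87, - 60, - 25, - 12, - 41/18, - 2, 0,19/14,  4,4.76, 36, 51 , 65 , 67, 68.91,  85,  91 ] 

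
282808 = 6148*46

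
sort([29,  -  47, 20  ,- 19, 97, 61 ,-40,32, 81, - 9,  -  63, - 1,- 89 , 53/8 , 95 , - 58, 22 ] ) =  [ - 89, - 63,-58, - 47,-40,  -  19, - 9,-1 , 53/8,20 , 22, 29,32, 61, 81,95,97 ]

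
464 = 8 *58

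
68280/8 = 8535 = 8535.00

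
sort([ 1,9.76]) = [1,9.76 ] 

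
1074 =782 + 292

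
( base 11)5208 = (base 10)6905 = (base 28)8MH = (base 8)15371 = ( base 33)6B8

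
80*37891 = 3031280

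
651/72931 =651/72931 = 0.01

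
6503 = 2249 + 4254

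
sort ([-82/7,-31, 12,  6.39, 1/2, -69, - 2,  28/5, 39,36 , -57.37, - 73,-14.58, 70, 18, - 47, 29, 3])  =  [ - 73, - 69 , - 57.37, - 47,-31 , - 14.58, -82/7,-2, 1/2, 3, 28/5,6.39, 12,  18,29  ,  36, 39, 70 ]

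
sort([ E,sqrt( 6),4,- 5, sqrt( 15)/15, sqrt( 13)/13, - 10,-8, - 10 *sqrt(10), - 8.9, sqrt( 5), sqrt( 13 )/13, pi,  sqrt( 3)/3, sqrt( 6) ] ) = [ - 10 * sqrt( 10), - 10, - 8.9, - 8, - 5, sqrt(15)/15, sqrt( 13)/13,sqrt( 13)/13,  sqrt( 3)/3, sqrt(5) , sqrt(6), sqrt(6), E, pi,4]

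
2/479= 2/479 = 0.00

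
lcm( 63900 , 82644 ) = 6198300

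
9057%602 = 27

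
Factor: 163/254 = 2^(-1 )*127^(-1 )*163^1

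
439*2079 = 912681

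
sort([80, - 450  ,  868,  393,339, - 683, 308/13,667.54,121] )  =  [ - 683, - 450,  308/13, 80,121, 339,393,667.54,868 ] 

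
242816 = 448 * 542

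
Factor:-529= - 23^2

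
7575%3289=997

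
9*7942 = 71478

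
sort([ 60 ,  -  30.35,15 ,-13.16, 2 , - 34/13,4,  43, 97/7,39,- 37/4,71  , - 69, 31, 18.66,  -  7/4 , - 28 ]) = [ - 69,  -  30.35 ,-28, - 13.16, - 37/4,  -  34/13 ,-7/4,2,4,97/7, 15,18.66,31, 39, 43,  60, 71]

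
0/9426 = 0  =  0.00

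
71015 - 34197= 36818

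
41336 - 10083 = 31253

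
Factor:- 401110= -2^1*5^1  *  40111^1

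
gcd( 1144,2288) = 1144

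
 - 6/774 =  - 1 + 128/129 = - 0.01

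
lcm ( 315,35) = 315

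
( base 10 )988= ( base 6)4324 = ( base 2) 1111011100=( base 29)152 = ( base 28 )178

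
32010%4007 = 3961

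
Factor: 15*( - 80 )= - 1200 = - 2^4*3^1*5^2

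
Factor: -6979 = -7^1*997^1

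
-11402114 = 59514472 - 70916586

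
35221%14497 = 6227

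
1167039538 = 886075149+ 280964389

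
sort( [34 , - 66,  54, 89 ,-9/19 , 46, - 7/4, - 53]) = [ - 66,-53, -7/4, - 9/19,34 , 46, 54 , 89 ] 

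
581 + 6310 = 6891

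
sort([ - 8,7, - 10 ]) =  [ - 10, - 8, 7 ]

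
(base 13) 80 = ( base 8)150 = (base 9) 125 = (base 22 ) 4G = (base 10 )104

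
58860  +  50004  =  108864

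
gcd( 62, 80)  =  2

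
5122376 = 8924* 574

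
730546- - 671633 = 1402179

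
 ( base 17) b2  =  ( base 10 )189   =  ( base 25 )7e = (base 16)BD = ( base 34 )5j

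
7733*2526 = 19533558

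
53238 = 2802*19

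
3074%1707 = 1367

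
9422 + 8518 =17940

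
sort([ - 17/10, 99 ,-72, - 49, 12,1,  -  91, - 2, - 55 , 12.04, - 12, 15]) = [ - 91 , - 72, - 55 , - 49, - 12, - 2, - 17/10, 1, 12,12.04,15,99 ]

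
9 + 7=16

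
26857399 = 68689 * 391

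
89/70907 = 89/70907 = 0.00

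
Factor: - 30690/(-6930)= 31/7 = 7^(  -  1)*31^1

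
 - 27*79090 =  - 2135430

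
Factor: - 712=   -  2^3 * 89^1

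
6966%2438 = 2090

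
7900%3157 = 1586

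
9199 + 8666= 17865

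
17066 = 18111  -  1045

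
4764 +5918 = 10682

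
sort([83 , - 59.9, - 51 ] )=[ - 59.9, - 51,83]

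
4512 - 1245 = 3267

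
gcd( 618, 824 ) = 206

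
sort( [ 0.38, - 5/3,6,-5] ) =[-5, - 5/3,  0.38, 6]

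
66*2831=186846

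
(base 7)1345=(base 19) 18A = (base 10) 523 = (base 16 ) 20b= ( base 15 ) 24d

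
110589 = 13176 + 97413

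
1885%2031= 1885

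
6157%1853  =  598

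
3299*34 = 112166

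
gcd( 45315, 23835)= 15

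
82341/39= 27447/13 = 2111.31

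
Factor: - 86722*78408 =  - 2^4*3^4*11^2* 131^1 * 331^1 = - 6799698576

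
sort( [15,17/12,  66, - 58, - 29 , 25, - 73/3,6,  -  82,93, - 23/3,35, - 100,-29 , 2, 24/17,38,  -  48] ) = [ - 100, - 82, - 58, - 48, - 29, - 29,-73/3, - 23/3,24/17,17/12,2,6,15, 25,  35,38, 66 , 93]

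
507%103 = 95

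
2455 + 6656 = 9111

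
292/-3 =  - 292/3 = - 97.33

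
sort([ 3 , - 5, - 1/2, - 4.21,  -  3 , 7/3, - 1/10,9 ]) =[ - 5, - 4.21, - 3, - 1/2, - 1/10, 7/3,3, 9]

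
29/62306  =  29/62306 = 0.00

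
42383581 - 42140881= 242700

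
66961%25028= 16905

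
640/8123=640/8123  =  0.08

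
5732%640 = 612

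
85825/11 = 85825/11 = 7802.27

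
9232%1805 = 207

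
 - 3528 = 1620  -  5148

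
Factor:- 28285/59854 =-2^( - 1 )*5^1 * 5657^1*29927^( - 1 ) 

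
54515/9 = 54515/9 = 6057.22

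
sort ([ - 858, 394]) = [  -  858,394 ]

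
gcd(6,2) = 2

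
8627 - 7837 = 790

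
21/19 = 1+2/19  =  1.11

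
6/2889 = 2/963 =0.00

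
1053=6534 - 5481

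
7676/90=85 + 13/45 = 85.29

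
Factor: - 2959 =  - 11^1*269^1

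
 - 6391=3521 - 9912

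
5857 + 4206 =10063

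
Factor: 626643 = 3^3*23209^1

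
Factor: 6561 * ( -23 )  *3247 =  - 3^8*17^1*23^1*191^1 =- 489982041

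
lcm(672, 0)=0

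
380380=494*770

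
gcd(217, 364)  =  7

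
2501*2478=6197478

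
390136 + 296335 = 686471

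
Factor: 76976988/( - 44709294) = -2^1*7^(-1 )*11^1*53^1*11003^1 * 1064507^( - 1 ) = - 12829498/7451549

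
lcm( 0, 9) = 0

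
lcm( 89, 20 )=1780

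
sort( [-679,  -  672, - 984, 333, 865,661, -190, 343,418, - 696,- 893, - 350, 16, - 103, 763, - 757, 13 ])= [ - 984, - 893 , - 757, - 696, - 679, - 672  , - 350, - 190 , - 103,13,16, 333, 343,418, 661, 763,  865]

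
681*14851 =10113531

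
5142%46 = 36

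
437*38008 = 16609496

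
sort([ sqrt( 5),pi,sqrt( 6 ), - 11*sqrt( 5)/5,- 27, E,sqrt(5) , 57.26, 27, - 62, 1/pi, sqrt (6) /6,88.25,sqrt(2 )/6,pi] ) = [ - 62 , - 27 , - 11*sqrt( 5)/5,sqrt ( 2) /6,1/pi, sqrt(6)/6 , sqrt( 5 ), sqrt(5),sqrt( 6 ),  E,pi,pi,27,57.26, 88.25]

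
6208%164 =140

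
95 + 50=145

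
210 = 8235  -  8025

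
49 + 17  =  66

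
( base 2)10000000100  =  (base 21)26K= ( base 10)1028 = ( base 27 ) 1b2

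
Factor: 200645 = 5^1 * 40129^1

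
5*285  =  1425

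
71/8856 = 71/8856 = 0.01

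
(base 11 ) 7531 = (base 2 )10011011100100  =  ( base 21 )11c2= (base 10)9956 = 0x26e4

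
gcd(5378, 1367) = 1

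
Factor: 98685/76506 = 2^( - 1)*3^2*  5^1*17^1 * 41^( - 1 )*43^1*311^( - 1 ) = 32895/25502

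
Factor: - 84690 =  - 2^1 * 3^2 * 5^1*941^1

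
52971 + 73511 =126482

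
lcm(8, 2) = 8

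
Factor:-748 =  - 2^2*11^1 * 17^1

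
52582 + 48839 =101421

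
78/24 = 13/4 = 3.25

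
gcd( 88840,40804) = 4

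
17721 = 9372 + 8349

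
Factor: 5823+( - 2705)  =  3118 = 2^1 * 1559^1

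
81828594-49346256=32482338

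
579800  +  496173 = 1075973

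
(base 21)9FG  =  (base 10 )4300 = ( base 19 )bh6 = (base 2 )1000011001100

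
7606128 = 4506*1688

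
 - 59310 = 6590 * ( - 9)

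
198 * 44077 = 8727246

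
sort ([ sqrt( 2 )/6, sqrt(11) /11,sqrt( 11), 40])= [ sqrt( 2 )/6, sqrt( 11)/11 , sqrt(11 ), 40 ]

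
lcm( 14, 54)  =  378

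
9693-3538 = 6155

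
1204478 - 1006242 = 198236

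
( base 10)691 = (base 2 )1010110011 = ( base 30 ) n1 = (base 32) LJ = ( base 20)1EB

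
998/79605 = 998/79605 = 0.01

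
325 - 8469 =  - 8144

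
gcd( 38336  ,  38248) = 8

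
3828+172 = 4000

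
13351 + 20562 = 33913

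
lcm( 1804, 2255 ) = 9020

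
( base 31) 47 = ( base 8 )203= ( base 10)131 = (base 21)65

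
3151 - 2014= 1137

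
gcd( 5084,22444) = 124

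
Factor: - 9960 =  - 2^3*3^1  *  5^1 *83^1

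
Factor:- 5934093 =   -  3^1*11^1*179821^1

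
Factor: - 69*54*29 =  - 108054=-  2^1*3^4 * 23^1*29^1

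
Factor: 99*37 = 3^2*11^1*37^1 = 3663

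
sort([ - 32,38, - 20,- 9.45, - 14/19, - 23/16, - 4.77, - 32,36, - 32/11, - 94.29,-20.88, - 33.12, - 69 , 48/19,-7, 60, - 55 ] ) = [ - 94.29 , - 69, - 55 ,- 33.12, - 32,-32, - 20.88, - 20, - 9.45, - 7, - 4.77, - 32/11, - 23/16, - 14/19 , 48/19,  36,38 , 60]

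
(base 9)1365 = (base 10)1031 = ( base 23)1lj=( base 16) 407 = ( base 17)39b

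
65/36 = 65/36 = 1.81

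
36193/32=36193/32  =  1131.03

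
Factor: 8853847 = 8853847^1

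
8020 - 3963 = 4057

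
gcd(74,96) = 2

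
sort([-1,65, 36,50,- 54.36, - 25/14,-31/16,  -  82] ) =[ - 82 , - 54.36, - 31/16, - 25/14, - 1,36,50,65 ] 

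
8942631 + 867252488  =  876195119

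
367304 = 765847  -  398543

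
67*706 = 47302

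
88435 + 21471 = 109906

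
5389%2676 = 37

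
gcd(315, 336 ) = 21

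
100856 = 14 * 7204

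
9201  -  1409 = 7792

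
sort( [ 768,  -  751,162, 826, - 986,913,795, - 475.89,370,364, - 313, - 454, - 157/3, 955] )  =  [ - 986, - 751, - 475.89, - 454, - 313, - 157/3,162 , 364,370,768, 795, 826, 913, 955] 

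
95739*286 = 27381354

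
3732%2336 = 1396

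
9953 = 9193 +760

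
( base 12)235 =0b101001001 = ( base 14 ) 197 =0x149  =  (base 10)329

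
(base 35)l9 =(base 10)744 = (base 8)1350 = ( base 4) 23220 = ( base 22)1BI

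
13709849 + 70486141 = 84195990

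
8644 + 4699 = 13343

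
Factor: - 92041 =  - 92041^1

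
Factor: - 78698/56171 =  - 2^1 * 19^2*109^1*56171^( - 1)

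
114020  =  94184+19836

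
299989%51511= 42434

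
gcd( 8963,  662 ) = 1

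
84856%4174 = 1376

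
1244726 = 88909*14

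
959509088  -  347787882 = 611721206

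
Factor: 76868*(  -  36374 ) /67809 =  - 2^3*3^( - 1)*7^(  -  1) * 11^1*13^1* 1399^1*1747^1  *3229^( - 1)=-  2795996632/67809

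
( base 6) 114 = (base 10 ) 46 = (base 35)1b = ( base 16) 2e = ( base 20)26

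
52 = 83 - 31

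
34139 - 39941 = -5802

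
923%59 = 38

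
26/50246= 13/25123 = 0.00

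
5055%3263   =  1792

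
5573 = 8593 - 3020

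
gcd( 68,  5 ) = 1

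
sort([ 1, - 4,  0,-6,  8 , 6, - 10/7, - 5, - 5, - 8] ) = [ - 8, - 6 , - 5, - 5,-4, - 10/7,  0,1,6, 8]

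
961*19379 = 18623219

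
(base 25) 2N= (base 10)73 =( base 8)111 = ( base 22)37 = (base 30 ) 2d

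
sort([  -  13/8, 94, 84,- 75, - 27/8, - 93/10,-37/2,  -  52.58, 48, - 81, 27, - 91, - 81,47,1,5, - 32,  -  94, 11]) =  [-94, - 91, - 81, - 81,-75, - 52.58, - 32,-37/2,  -  93/10 , - 27/8, - 13/8, 1  ,  5, 11,27,47 , 48 , 84, 94 ]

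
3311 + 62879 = 66190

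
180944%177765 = 3179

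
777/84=37/4   =  9.25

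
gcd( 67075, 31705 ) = 5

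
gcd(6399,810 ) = 81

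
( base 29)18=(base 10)37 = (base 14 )29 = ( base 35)12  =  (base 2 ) 100101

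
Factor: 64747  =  64747^1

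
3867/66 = 58 + 13/22 = 58.59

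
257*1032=265224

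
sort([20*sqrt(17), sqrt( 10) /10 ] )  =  [sqrt (10)/10, 20*sqrt( 17 )]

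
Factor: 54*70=2^2*3^3 * 5^1*7^1 = 3780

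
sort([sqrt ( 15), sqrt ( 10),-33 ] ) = [ -33, sqrt( 10)  ,  sqrt(15)]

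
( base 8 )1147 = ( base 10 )615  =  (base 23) 13h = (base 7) 1536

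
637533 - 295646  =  341887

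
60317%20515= 19287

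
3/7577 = 3/7577 = 0.00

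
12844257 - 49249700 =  - 36405443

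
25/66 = 25/66 = 0.38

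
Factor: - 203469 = - 3^1*7^1*9689^1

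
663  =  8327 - 7664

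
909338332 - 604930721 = 304407611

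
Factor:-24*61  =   - 2^3*3^1  *  61^1 = -1464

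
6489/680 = 6489/680 = 9.54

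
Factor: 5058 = 2^1 * 3^2*281^1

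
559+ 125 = 684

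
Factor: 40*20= 800=2^5*5^2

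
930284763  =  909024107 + 21260656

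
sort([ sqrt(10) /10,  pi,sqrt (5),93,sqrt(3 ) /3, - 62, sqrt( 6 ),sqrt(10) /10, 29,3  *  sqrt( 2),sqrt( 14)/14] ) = [ - 62,  sqrt( 14 ) /14,sqrt(10)/10, sqrt( 10 ) /10,sqrt(3 ) /3,  sqrt ( 5 ), sqrt(6 ),pi,3*sqrt( 2 ),29,93] 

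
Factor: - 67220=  - 2^2 * 5^1*3361^1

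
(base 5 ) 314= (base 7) 150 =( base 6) 220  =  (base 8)124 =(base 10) 84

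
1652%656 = 340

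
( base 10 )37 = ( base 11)34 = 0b100101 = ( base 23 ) 1E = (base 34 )13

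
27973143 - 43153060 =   -  15179917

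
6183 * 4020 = 24855660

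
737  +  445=1182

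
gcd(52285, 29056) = 1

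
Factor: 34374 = 2^1*3^1 * 17^1*337^1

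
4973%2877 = 2096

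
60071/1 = 60071 = 60071.00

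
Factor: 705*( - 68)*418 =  - 2^3 * 3^1 * 5^1 *11^1 *17^1*19^1 *47^1 = - 20038920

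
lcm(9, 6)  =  18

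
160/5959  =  160/5959  =  0.03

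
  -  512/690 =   -  256/345 = -0.74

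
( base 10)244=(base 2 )11110100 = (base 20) c4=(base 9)301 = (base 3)100001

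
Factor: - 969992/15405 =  - 2^3 * 3^(-1 ) * 5^( - 1 )*13^( - 1) * 29^1 * 37^1 * 79^ ( - 1)*113^1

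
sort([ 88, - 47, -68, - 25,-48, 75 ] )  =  [ - 68, -48, - 47, - 25, 75, 88 ] 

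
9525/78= 122  +  3/26  =  122.12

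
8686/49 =177 + 13/49 = 177.27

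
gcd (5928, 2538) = 6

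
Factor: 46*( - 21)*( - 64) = 61824 = 2^7*3^1* 7^1*23^1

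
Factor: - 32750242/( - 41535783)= 2^1*3^( - 2 ) * 7^1*991^( - 1)*4657^( - 1)*2339303^1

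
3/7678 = 3/7678=0.00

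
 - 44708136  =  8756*(-5106) 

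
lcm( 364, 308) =4004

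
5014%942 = 304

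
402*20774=8351148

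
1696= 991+705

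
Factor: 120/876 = 2^1*5^1*73^( - 1)=10/73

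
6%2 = 0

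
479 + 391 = 870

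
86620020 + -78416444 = 8203576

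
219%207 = 12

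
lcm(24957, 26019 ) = 1222893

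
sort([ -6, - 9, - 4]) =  [-9 , - 6,- 4 ] 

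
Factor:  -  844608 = -2^6*3^1*53^1*83^1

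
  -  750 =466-1216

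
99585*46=4580910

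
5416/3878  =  2708/1939 = 1.40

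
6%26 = 6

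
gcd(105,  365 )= 5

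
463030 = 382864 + 80166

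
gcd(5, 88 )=1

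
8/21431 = 8/21431 = 0.00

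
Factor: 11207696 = 2^4*137^1*5113^1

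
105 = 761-656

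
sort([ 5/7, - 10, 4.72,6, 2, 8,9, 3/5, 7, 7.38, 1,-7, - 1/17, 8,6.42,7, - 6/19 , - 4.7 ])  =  [ - 10,  -  7  , - 4.7 ,-6/19, - 1/17, 3/5, 5/7, 1, 2,4.72, 6, 6.42,7, 7, 7.38,8,8, 9 ] 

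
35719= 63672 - 27953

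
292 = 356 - 64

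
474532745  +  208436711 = 682969456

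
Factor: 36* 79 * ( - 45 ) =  - 127980 = - 2^2*3^4* 5^1*79^1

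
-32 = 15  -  47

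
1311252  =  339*3868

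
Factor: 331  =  331^1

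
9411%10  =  1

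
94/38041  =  94/38041  =  0.00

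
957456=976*981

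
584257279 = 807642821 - 223385542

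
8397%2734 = 195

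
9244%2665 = 1249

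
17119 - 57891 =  - 40772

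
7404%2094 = 1122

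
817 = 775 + 42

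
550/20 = 27 + 1/2 =27.50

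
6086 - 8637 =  - 2551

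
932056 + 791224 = 1723280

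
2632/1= 2632=2632.00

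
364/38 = 182/19 =9.58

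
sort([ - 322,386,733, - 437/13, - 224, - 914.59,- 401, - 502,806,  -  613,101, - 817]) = [ - 914.59, - 817, - 613, - 502,-401, - 322, - 224, - 437/13, 101,386,733,  806 ]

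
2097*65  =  136305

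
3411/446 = 3411/446 = 7.65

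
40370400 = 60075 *672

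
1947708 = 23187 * 84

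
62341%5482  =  2039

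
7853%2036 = 1745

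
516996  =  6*86166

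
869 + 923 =1792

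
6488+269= 6757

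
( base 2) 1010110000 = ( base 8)1260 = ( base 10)688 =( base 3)221111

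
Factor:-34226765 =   -  5^1 * 6845353^1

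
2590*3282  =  8500380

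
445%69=31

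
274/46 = 5+22/23 = 5.96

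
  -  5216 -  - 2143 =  - 3073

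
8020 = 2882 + 5138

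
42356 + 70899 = 113255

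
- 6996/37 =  - 6996/37 = -189.08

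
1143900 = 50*22878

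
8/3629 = 8/3629 =0.00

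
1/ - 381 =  - 1/381=-0.00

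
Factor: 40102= 2^1 *20051^1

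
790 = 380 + 410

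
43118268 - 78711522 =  - 35593254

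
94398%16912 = 9838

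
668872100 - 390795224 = 278076876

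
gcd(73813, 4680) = 1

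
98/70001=98/70001 = 0.00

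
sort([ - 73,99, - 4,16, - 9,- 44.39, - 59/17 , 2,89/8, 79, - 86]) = [ - 86,-73, - 44.39, - 9, - 4, - 59/17,2,89/8, 16,79,99 ] 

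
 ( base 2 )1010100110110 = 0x1536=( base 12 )3186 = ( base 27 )7C3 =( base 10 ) 5430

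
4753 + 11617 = 16370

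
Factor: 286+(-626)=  - 340 =- 2^2 * 5^1*17^1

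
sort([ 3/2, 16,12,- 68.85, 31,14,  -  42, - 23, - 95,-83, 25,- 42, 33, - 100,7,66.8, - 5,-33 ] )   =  [ - 100, - 95, - 83,  -  68.85, - 42, - 42, - 33,  -  23, - 5 , 3/2, 7,12, 14, 16, 25,31,33,  66.8 ]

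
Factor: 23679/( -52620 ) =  - 2^( - 2 ) * 3^2*5^( -1) = - 9/20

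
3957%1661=635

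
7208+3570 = 10778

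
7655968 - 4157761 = 3498207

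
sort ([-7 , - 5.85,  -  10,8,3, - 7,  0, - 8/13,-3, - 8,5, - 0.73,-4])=[ - 10, -8, - 7, - 7, - 5.85,  -  4, - 3,-0.73, - 8/13,0,3,5,8 ]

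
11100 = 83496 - 72396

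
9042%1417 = 540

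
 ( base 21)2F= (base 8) 71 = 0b111001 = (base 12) 49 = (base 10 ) 57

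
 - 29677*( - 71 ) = 2107067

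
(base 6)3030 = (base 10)666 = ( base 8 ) 1232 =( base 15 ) 2e6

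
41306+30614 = 71920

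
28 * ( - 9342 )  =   - 261576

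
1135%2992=1135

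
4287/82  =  52 + 23/82 = 52.28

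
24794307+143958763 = 168753070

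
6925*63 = 436275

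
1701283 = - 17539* ( - 97) 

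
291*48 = 13968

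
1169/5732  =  1169/5732 = 0.20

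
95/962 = 95/962= 0.10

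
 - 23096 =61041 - 84137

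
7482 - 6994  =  488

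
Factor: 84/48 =7/4 = 2^(-2)*7^1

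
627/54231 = 209/18077 = 0.01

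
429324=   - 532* ( - 807 ) 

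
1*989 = 989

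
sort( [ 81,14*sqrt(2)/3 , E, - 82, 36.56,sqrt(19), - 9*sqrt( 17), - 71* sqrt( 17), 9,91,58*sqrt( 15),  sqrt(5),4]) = [-71*sqrt ( 17), - 82, - 9*  sqrt(17),sqrt(5), E , 4, sqrt(19 ), 14*sqrt(2) /3, 9, 36.56,81, 91, 58 * sqrt(15 )]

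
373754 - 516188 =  - 142434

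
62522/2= 31261 = 31261.00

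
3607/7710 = 3607/7710 = 0.47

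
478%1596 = 478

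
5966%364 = 142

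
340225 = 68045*5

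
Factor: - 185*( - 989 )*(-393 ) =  - 71905245 = - 3^1 * 5^1*23^1*37^1*43^1*131^1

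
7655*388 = 2970140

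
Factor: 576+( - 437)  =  139 = 139^1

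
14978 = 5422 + 9556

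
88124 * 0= 0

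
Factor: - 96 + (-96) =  -192 = - 2^6 * 3^1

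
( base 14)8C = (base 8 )174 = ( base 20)64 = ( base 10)124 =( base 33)3p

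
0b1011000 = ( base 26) 3A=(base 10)88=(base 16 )58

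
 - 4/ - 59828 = 1/14957= 0.00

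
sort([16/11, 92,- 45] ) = [ - 45, 16/11,92] 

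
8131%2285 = 1276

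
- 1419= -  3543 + 2124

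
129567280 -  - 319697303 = 449264583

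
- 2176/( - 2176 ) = 1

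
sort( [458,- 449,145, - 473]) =[ - 473, - 449, 145,458]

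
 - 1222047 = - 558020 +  - 664027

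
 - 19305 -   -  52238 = 32933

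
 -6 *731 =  - 4386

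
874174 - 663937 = 210237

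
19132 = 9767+9365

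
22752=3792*6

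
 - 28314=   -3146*9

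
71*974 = 69154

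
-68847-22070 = -90917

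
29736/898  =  33 +51/449 =33.11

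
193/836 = 193/836= 0.23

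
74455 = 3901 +70554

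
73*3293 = 240389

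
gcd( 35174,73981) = 1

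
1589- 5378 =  - 3789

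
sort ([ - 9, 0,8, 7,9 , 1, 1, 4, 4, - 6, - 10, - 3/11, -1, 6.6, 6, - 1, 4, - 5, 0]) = [ - 10, - 9, - 6, - 5,-1, -1,-3/11,0,0  ,  1, 1, 4,4, 4,6, 6.6, 7, 8, 9]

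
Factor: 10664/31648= 2^( - 2)*23^(  -  1)*31^1 =31/92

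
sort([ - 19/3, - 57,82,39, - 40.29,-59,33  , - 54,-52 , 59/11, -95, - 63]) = [ - 95, - 63, - 59, - 57, - 54, - 52,  -  40.29, - 19/3  ,  59/11, 33,39, 82]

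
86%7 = 2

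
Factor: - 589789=-23^1*25643^1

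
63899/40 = 1597 + 19/40 = 1597.47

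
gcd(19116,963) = 9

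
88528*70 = 6196960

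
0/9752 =0=0.00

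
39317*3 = 117951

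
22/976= 11/488= 0.02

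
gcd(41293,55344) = 1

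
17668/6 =8834/3=2944.67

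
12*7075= 84900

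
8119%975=319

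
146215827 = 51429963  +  94785864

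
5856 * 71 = 415776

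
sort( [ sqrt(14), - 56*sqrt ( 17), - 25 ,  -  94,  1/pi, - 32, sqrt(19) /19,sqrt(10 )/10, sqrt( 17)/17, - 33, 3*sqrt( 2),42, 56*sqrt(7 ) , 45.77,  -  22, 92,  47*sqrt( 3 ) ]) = [  -  56*sqrt ( 17), - 94, - 33,-32 , - 25, - 22,  sqrt(19) /19, sqrt( 17) /17, sqrt ( 10)/10,1/pi,  sqrt(14),3*sqrt(2 ), 42,45.77, 47*sqrt(3), 92, 56*sqrt(7 ) ] 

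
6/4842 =1/807  =  0.00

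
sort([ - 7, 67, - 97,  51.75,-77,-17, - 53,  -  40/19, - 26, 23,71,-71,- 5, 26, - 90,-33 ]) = [ - 97,-90, - 77 ,- 71, - 53, - 33,  -  26,-17,- 7, - 5, -40/19, 23, 26,51.75,67, 71 ] 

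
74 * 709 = 52466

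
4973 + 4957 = 9930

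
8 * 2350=18800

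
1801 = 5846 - 4045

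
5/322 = 5/322 = 0.02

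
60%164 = 60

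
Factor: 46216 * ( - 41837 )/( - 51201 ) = 2^3*3^ ( - 2 )*17^1*23^1* 53^1*107^1*109^1*5689^( - 1 ) = 1933538792/51201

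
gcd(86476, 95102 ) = 2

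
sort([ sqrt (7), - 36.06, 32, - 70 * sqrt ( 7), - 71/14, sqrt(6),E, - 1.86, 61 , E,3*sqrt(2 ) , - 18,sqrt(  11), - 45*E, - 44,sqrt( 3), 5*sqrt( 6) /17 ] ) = [ - 70*sqrt(7), - 45 * E,-44, - 36.06, - 18,-71/14, - 1.86,5 * sqrt (6 ) /17, sqrt(3), sqrt(6),  sqrt(7 ), E , E,sqrt(11), 3*sqrt( 2),32, 61]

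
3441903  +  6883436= 10325339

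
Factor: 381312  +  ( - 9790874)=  - 2^1*4704781^1 = - 9409562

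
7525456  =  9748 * 772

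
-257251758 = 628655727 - 885907485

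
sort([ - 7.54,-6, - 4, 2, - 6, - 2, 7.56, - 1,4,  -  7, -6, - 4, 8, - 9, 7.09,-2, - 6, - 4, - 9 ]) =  [ - 9, - 9, -7.54, - 7, - 6, - 6,- 6,-6,- 4, - 4,-4, - 2, - 2,- 1, 2  ,  4, 7.09,7.56, 8] 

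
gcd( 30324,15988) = 28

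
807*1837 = 1482459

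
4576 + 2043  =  6619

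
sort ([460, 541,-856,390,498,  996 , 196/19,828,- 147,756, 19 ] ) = [-856 , - 147,196/19,19 , 390, 460, 498, 541 , 756, 828 , 996] 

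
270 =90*3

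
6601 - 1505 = 5096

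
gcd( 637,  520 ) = 13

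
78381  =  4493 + 73888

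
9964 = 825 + 9139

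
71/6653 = 71/6653  =  0.01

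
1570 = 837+733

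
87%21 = 3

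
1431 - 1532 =-101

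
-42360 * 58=-2456880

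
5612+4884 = 10496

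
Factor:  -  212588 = - 2^2*53147^1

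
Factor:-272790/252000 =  - 433/400 = -2^( - 4 ) *5^(  -  2)*433^1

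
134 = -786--920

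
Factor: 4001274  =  2^1 * 3^2 * 222293^1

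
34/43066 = 17/21533 = 0.00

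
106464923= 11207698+95257225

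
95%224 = 95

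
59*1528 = 90152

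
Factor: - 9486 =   -  2^1*3^2*17^1*31^1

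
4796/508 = 1199/127 = 9.44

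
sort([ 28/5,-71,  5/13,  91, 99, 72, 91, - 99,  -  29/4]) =[-99, - 71,-29/4,5/13,28/5, 72, 91,91 , 99 ] 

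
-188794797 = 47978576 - 236773373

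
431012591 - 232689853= 198322738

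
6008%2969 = 70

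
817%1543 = 817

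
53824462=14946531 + 38877931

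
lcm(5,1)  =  5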